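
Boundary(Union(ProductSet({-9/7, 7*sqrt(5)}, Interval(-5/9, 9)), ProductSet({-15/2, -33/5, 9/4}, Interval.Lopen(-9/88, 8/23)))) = Union(ProductSet({-9/7, 7*sqrt(5)}, Interval(-5/9, 9)), ProductSet({-15/2, -33/5, 9/4}, Interval(-9/88, 8/23)))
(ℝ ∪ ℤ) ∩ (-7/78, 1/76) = (-7/78, 1/76)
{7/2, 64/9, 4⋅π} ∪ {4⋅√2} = {7/2, 64/9, 4⋅√2, 4⋅π}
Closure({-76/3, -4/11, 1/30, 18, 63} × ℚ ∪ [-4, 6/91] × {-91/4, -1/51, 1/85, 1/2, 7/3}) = ({-76/3, -4/11, 1/30, 18, 63} × ℝ) ∪ ([-4, 6/91] × {-91/4, -1/51, 1/85, 1/2, 7/3})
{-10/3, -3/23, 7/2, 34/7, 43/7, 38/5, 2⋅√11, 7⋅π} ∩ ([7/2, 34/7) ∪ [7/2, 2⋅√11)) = {7/2, 34/7, 43/7}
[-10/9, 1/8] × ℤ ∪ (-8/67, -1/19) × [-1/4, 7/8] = ([-10/9, 1/8] × ℤ) ∪ ((-8/67, -1/19) × [-1/4, 7/8])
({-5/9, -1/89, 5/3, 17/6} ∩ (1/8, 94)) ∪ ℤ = ℤ ∪ {5/3, 17/6}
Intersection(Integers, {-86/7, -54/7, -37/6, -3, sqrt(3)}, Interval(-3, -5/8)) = {-3}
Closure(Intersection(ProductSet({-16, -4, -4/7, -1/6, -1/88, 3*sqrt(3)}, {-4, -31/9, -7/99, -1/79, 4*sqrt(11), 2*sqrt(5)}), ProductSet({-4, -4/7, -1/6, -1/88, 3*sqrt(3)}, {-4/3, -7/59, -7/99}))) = ProductSet({-4, -4/7, -1/6, -1/88, 3*sqrt(3)}, {-7/99})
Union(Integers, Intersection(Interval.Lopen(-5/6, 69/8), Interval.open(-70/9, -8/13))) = Union(Integers, Interval.open(-5/6, -8/13))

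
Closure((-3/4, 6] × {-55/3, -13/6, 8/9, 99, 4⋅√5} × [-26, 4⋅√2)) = [-3/4, 6] × {-55/3, -13/6, 8/9, 99, 4⋅√5} × [-26, 4⋅√2]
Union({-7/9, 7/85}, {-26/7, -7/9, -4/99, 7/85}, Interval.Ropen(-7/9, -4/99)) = Union({-26/7, 7/85}, Interval(-7/9, -4/99))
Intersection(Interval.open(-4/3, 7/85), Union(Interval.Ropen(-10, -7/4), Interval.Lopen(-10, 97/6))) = Interval.open(-4/3, 7/85)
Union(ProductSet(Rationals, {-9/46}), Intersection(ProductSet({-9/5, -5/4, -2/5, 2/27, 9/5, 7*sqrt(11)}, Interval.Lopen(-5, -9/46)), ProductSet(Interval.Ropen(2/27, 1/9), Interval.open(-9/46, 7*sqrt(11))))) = ProductSet(Rationals, {-9/46})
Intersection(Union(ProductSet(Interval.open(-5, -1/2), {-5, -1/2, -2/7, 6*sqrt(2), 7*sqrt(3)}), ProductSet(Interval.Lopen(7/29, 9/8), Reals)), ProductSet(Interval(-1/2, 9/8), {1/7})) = ProductSet(Interval.Lopen(7/29, 9/8), {1/7})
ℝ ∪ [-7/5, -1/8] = (-∞, ∞)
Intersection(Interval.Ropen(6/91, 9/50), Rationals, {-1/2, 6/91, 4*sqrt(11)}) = {6/91}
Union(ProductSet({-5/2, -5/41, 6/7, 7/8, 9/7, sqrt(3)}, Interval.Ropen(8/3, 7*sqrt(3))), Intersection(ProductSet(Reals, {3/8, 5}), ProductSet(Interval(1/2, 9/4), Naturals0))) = Union(ProductSet({-5/2, -5/41, 6/7, 7/8, 9/7, sqrt(3)}, Interval.Ropen(8/3, 7*sqrt(3))), ProductSet(Interval(1/2, 9/4), {5}))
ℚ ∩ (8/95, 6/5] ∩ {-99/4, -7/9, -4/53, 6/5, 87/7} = {6/5}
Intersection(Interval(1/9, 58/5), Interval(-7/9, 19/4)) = Interval(1/9, 19/4)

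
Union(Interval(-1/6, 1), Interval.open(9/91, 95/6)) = Interval.Ropen(-1/6, 95/6)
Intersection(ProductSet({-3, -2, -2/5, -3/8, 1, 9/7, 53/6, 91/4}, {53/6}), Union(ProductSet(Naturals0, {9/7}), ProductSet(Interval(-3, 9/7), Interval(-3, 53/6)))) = ProductSet({-3, -2, -2/5, -3/8, 1, 9/7}, {53/6})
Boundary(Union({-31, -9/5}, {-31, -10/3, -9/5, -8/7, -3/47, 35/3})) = {-31, -10/3, -9/5, -8/7, -3/47, 35/3}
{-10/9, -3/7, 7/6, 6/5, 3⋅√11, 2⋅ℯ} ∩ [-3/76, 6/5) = {7/6}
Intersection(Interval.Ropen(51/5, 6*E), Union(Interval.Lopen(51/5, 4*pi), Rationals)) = Union(Intersection(Interval.Ropen(51/5, 6*E), Rationals), Interval(51/5, 4*pi))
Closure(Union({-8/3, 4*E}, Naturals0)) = Union({-8/3, 4*E}, Naturals0)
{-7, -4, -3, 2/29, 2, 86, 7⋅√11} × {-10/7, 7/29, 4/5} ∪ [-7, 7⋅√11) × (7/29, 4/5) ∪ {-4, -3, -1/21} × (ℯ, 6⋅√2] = ({-4, -3, -1/21} × (ℯ, 6⋅√2]) ∪ ([-7, 7⋅√11) × (7/29, 4/5)) ∪ ({-7, -4, -3, 2/29, 2, 86, 7⋅√11} × {-10/7, 7/29, 4/5})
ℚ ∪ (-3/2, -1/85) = ℚ ∪ [-3/2, -1/85]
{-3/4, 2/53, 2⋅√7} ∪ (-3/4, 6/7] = [-3/4, 6/7] ∪ {2⋅√7}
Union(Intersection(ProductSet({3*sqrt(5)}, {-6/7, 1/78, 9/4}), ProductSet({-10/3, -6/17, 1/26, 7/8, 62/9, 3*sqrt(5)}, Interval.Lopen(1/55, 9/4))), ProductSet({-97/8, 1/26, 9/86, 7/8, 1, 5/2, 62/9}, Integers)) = Union(ProductSet({3*sqrt(5)}, {9/4}), ProductSet({-97/8, 1/26, 9/86, 7/8, 1, 5/2, 62/9}, Integers))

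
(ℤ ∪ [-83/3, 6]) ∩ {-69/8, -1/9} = {-69/8, -1/9}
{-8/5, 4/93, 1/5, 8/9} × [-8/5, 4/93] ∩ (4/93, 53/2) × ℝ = {1/5, 8/9} × [-8/5, 4/93]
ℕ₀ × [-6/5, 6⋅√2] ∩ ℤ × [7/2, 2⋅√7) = ℕ₀ × [7/2, 2⋅√7)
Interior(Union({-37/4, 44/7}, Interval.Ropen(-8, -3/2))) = Interval.open(-8, -3/2)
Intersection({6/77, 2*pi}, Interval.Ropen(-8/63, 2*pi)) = {6/77}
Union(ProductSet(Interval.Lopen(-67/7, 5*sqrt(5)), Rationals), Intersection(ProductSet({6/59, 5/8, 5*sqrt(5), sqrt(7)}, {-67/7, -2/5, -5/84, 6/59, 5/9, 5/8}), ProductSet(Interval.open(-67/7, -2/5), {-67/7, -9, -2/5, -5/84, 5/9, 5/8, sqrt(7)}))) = ProductSet(Interval.Lopen(-67/7, 5*sqrt(5)), Rationals)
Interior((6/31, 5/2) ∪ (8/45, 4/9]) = (8/45, 5/2)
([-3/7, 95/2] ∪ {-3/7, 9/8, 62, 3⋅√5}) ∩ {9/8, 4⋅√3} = {9/8, 4⋅√3}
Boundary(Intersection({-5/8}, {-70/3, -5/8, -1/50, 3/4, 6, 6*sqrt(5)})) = {-5/8}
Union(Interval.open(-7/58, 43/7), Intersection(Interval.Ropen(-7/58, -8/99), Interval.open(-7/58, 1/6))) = Interval.open(-7/58, 43/7)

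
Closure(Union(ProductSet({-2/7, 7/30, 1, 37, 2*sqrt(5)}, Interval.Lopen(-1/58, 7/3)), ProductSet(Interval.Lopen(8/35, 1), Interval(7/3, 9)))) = Union(ProductSet({-2/7, 7/30, 1, 37, 2*sqrt(5)}, Interval(-1/58, 7/3)), ProductSet(Interval(8/35, 1), Interval(7/3, 9)))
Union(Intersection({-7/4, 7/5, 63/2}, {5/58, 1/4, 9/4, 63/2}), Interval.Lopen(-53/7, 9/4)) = Union({63/2}, Interval.Lopen(-53/7, 9/4))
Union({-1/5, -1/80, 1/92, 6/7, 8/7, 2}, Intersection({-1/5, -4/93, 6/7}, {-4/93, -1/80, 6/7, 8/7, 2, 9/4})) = {-1/5, -4/93, -1/80, 1/92, 6/7, 8/7, 2}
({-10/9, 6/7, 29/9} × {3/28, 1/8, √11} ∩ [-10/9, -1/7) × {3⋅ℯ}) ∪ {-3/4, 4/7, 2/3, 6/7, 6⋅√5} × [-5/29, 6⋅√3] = {-3/4, 4/7, 2/3, 6/7, 6⋅√5} × [-5/29, 6⋅√3]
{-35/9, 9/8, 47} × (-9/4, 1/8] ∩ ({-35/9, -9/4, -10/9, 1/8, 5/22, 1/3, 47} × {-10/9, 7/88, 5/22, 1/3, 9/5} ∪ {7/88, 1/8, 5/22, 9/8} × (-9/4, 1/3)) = ({-35/9, 47} × {-10/9, 7/88}) ∪ ({9/8} × (-9/4, 1/8])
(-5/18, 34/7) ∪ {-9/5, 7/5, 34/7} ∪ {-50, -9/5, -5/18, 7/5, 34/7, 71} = {-50, -9/5, 71} ∪ [-5/18, 34/7]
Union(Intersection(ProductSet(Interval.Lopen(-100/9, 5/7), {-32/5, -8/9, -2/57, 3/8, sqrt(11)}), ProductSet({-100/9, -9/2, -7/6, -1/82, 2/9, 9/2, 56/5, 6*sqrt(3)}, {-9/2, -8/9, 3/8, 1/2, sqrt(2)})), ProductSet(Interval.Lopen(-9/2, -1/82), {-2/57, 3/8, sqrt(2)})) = Union(ProductSet({-9/2, -7/6, -1/82, 2/9}, {-8/9, 3/8}), ProductSet(Interval.Lopen(-9/2, -1/82), {-2/57, 3/8, sqrt(2)}))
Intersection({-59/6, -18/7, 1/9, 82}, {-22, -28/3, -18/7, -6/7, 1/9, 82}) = {-18/7, 1/9, 82}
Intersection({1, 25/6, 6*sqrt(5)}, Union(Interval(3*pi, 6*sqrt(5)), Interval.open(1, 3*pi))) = {25/6, 6*sqrt(5)}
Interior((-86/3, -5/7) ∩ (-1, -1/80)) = (-1, -5/7)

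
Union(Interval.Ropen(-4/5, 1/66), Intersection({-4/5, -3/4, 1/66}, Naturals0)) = Interval.Ropen(-4/5, 1/66)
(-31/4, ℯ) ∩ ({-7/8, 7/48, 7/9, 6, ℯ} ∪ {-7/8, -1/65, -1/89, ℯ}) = {-7/8, -1/65, -1/89, 7/48, 7/9}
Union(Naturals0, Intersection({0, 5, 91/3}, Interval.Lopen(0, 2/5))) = Naturals0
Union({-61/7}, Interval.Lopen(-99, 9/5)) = Interval.Lopen(-99, 9/5)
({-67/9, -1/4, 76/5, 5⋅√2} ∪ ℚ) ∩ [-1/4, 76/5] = {5⋅√2} ∪ (ℚ ∩ [-1/4, 76/5])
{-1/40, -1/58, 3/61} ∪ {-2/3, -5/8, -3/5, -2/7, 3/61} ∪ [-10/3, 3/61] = [-10/3, 3/61]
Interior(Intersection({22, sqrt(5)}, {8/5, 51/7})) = EmptySet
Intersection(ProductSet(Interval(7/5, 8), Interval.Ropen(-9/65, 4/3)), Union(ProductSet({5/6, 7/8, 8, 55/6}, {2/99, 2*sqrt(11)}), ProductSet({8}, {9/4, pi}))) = ProductSet({8}, {2/99})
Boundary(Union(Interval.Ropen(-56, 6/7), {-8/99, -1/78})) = {-56, 6/7}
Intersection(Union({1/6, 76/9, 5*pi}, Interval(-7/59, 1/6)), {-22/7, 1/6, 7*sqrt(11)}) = {1/6}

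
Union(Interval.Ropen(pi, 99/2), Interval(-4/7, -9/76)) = Union(Interval(-4/7, -9/76), Interval.Ropen(pi, 99/2))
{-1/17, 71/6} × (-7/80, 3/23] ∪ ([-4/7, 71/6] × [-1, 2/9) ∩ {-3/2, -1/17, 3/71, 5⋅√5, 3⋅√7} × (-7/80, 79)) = ({-1/17, 71/6} × (-7/80, 3/23]) ∪ ({-1/17, 3/71, 5⋅√5, 3⋅√7} × (-7/80, 2/9))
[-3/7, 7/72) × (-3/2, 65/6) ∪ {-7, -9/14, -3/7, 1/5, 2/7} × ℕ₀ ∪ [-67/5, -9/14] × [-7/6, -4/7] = ({-7, -9/14, -3/7, 1/5, 2/7} × ℕ₀) ∪ ([-67/5, -9/14] × [-7/6, -4/7]) ∪ ([-3/7, 7/72) × (-3/2, 65/6))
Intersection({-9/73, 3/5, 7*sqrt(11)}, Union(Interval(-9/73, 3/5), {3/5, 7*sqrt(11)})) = {-9/73, 3/5, 7*sqrt(11)}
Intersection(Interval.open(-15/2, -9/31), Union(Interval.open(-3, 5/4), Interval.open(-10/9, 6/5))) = Interval.open(-3, -9/31)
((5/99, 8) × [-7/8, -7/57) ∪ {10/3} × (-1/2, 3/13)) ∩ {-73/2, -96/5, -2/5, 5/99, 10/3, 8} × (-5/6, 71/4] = {10/3} × (-5/6, 3/13)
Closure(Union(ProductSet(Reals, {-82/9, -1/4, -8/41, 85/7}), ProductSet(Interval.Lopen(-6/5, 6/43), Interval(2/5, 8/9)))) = Union(ProductSet(Interval(-6/5, 6/43), Interval(2/5, 8/9)), ProductSet(Reals, {-82/9, -1/4, -8/41, 85/7}))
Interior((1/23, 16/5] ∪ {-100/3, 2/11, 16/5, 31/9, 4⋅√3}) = (1/23, 16/5)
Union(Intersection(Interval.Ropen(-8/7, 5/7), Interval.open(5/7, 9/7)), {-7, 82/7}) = {-7, 82/7}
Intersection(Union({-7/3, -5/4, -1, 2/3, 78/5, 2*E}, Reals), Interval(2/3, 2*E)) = Interval(2/3, 2*E)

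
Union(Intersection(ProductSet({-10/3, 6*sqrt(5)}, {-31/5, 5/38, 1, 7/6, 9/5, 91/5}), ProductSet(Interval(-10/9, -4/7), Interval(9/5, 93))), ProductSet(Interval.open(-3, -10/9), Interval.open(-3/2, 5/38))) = ProductSet(Interval.open(-3, -10/9), Interval.open(-3/2, 5/38))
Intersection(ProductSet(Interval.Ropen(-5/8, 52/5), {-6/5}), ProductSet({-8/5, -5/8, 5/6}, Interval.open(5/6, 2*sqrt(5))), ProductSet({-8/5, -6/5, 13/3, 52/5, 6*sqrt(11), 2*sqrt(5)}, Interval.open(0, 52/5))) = EmptySet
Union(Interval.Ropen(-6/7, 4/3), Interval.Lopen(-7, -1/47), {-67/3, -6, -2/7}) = Union({-67/3}, Interval.open(-7, 4/3))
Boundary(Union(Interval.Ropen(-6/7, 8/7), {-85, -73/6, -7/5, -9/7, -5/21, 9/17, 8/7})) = {-85, -73/6, -7/5, -9/7, -6/7, 8/7}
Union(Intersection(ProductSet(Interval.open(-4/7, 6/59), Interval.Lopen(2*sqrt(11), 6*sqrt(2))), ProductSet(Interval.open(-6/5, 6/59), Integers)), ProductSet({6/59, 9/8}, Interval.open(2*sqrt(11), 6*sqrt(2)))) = Union(ProductSet({6/59, 9/8}, Interval.open(2*sqrt(11), 6*sqrt(2))), ProductSet(Interval.open(-4/7, 6/59), Range(7, 9, 1)))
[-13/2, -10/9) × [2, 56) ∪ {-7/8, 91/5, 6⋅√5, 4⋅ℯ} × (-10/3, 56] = ([-13/2, -10/9) × [2, 56)) ∪ ({-7/8, 91/5, 6⋅√5, 4⋅ℯ} × (-10/3, 56])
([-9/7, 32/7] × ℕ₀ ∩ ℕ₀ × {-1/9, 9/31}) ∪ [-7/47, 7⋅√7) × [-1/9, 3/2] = [-7/47, 7⋅√7) × [-1/9, 3/2]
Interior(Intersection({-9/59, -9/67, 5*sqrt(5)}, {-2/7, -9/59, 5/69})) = EmptySet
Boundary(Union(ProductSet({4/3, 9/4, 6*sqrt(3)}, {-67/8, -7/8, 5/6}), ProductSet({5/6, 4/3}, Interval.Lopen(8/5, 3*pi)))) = Union(ProductSet({5/6, 4/3}, Interval(8/5, 3*pi)), ProductSet({4/3, 9/4, 6*sqrt(3)}, {-67/8, -7/8, 5/6}))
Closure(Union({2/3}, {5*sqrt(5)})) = {2/3, 5*sqrt(5)}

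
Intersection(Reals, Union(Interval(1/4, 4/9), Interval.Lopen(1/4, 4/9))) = Interval(1/4, 4/9)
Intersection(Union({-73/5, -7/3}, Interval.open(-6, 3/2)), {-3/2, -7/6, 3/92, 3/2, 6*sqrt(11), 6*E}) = {-3/2, -7/6, 3/92}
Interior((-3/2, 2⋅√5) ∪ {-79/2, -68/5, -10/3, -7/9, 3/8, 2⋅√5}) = (-3/2, 2⋅√5)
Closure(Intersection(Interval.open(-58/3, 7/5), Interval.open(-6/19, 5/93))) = Interval(-6/19, 5/93)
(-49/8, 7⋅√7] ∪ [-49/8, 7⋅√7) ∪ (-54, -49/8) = (-54, 7⋅√7]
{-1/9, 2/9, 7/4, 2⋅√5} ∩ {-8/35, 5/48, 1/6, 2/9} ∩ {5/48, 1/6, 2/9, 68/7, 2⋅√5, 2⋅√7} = {2/9}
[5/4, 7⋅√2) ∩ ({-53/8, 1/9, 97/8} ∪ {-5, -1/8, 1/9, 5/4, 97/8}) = {5/4}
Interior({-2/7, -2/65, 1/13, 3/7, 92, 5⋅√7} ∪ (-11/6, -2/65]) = (-11/6, -2/65)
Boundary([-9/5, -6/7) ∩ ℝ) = {-9/5, -6/7}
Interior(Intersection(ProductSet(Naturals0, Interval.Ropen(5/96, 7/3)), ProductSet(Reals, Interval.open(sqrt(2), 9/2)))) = EmptySet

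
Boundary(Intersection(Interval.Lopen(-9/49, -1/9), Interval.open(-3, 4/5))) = {-9/49, -1/9}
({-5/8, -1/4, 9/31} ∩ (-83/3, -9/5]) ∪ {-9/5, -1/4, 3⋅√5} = {-9/5, -1/4, 3⋅√5}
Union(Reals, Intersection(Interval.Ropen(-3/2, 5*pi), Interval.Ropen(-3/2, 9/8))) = Interval(-oo, oo)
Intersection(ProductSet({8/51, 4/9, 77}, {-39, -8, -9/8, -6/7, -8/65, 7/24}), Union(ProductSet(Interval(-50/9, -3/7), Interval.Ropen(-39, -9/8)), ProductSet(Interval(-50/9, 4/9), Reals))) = ProductSet({8/51, 4/9}, {-39, -8, -9/8, -6/7, -8/65, 7/24})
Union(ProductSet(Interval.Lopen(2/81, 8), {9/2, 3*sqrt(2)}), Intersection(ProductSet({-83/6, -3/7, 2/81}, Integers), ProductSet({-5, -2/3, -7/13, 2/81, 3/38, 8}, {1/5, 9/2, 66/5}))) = ProductSet(Interval.Lopen(2/81, 8), {9/2, 3*sqrt(2)})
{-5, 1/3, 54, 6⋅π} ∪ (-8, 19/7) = (-8, 19/7) ∪ {54, 6⋅π}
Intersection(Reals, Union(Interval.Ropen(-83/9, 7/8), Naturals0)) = Union(Interval.Ropen(-83/9, 7/8), Naturals0)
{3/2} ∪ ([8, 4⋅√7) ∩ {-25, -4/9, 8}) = {3/2, 8}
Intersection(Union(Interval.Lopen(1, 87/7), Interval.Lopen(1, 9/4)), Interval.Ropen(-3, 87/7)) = Interval.open(1, 87/7)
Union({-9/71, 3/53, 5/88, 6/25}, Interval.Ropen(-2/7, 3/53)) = Union({5/88, 6/25}, Interval(-2/7, 3/53))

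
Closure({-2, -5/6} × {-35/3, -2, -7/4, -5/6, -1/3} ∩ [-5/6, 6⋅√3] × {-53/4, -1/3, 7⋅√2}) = {-5/6} × {-1/3}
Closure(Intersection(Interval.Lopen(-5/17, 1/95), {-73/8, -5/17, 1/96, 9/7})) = {1/96}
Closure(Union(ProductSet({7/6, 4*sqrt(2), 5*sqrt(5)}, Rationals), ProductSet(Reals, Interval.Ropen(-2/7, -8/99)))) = Union(ProductSet({7/6, 4*sqrt(2), 5*sqrt(5)}, Union(Interval(-oo, -2/7), Interval(-8/99, oo), Rationals)), ProductSet(Reals, Interval(-2/7, -8/99)))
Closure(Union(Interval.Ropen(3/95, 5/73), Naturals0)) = Union(Complement(Naturals0, Interval.open(3/95, 5/73)), Interval(3/95, 5/73), Naturals0)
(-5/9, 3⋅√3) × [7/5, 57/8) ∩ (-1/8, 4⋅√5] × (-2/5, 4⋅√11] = (-1/8, 3⋅√3) × [7/5, 57/8)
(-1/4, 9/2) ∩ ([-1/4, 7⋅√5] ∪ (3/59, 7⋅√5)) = (-1/4, 9/2)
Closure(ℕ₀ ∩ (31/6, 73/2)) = {6, 7, …, 36}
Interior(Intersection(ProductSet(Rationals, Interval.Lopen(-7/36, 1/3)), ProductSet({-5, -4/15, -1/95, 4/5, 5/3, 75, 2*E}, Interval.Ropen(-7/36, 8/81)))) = EmptySet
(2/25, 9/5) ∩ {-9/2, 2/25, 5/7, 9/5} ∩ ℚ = {5/7}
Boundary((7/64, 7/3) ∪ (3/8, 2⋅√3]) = {7/64, 2⋅√3}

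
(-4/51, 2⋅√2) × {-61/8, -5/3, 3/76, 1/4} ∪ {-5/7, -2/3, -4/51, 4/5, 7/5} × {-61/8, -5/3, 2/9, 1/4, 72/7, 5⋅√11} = ((-4/51, 2⋅√2) × {-61/8, -5/3, 3/76, 1/4}) ∪ ({-5/7, -2/3, -4/51, 4/5, 7/5} × {-61/8, -5/3, 2/9, 1/4, 72/7, 5⋅√11})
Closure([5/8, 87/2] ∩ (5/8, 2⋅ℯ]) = [5/8, 2⋅ℯ]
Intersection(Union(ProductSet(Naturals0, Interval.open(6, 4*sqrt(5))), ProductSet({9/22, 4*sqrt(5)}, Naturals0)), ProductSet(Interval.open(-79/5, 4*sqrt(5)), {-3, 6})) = ProductSet({9/22}, {6})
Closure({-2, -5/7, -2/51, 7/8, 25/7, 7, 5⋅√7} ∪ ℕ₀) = {-2, -5/7, -2/51, 7/8, 25/7, 5⋅√7} ∪ ℕ₀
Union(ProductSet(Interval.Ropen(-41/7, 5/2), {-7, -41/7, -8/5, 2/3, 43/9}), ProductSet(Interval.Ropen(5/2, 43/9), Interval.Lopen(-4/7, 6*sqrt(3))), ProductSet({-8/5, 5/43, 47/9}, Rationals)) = Union(ProductSet({-8/5, 5/43, 47/9}, Rationals), ProductSet(Interval.Ropen(-41/7, 5/2), {-7, -41/7, -8/5, 2/3, 43/9}), ProductSet(Interval.Ropen(5/2, 43/9), Interval.Lopen(-4/7, 6*sqrt(3))))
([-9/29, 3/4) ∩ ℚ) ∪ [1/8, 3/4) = [1/8, 3/4) ∪ (ℚ ∩ [-9/29, 3/4))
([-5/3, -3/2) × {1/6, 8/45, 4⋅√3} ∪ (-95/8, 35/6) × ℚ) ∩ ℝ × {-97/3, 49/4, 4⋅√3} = ((-95/8, 35/6) × {-97/3, 49/4}) ∪ ([-5/3, -3/2) × {4⋅√3})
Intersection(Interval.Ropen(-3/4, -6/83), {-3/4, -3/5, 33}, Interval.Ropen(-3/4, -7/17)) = {-3/4, -3/5}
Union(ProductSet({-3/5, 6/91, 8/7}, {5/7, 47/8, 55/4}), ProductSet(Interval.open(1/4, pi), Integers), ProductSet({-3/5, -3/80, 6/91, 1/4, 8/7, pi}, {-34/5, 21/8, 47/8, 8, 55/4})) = Union(ProductSet({-3/5, 6/91, 8/7}, {5/7, 47/8, 55/4}), ProductSet({-3/5, -3/80, 6/91, 1/4, 8/7, pi}, {-34/5, 21/8, 47/8, 8, 55/4}), ProductSet(Interval.open(1/4, pi), Integers))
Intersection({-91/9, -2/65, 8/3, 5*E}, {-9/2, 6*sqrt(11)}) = EmptySet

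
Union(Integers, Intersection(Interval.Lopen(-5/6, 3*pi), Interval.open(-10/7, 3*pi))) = Union(Integers, Interval.open(-5/6, 3*pi))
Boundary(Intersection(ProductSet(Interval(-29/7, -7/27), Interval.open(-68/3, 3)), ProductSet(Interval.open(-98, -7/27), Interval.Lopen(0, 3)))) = Union(ProductSet({-29/7, -7/27}, Interval(0, 3)), ProductSet(Interval(-29/7, -7/27), {0, 3}))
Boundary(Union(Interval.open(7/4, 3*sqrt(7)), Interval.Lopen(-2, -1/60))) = {-2, -1/60, 7/4, 3*sqrt(7)}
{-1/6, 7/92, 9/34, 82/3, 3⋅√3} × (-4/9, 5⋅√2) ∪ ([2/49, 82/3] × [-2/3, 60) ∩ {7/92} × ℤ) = ({7/92} × {0, 1, …, 59}) ∪ ({-1/6, 7/92, 9/34, 82/3, 3⋅√3} × (-4/9, 5⋅√2))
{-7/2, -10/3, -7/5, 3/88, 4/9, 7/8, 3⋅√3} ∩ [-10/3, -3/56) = {-10/3, -7/5}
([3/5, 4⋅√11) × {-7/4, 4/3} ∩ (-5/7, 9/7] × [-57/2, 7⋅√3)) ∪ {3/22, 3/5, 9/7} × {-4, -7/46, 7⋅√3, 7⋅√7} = ([3/5, 9/7] × {-7/4, 4/3}) ∪ ({3/22, 3/5, 9/7} × {-4, -7/46, 7⋅√3, 7⋅√7})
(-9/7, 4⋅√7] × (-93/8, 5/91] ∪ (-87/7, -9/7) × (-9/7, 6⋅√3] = ((-87/7, -9/7) × (-9/7, 6⋅√3]) ∪ ((-9/7, 4⋅√7] × (-93/8, 5/91])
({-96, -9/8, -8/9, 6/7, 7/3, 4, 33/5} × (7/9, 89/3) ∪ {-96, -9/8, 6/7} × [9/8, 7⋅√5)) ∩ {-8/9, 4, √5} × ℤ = {-8/9, 4} × {1, 2, …, 29}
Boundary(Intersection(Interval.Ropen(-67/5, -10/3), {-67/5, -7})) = {-67/5, -7}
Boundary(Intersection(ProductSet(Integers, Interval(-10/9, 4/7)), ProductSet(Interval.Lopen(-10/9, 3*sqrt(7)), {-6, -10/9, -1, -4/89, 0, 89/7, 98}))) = ProductSet(Range(-1, 8, 1), {-10/9, -1, -4/89, 0})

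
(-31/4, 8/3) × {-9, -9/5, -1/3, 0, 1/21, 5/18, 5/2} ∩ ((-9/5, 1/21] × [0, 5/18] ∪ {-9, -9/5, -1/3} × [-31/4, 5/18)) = ({-9/5, -1/3} × {-9/5, -1/3, 0, 1/21}) ∪ ((-9/5, 1/21] × {0, 1/21, 5/18})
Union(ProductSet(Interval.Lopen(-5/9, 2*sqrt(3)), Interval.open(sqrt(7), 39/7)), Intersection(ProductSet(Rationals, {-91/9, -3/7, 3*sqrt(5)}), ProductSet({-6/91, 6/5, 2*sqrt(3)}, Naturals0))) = ProductSet(Interval.Lopen(-5/9, 2*sqrt(3)), Interval.open(sqrt(7), 39/7))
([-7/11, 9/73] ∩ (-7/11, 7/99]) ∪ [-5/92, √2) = (-7/11, √2)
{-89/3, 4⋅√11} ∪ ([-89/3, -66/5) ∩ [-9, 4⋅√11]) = {-89/3, 4⋅√11}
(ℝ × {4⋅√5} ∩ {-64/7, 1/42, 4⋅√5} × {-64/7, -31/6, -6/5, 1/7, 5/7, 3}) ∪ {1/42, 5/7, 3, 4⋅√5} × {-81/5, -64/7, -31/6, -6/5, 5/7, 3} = {1/42, 5/7, 3, 4⋅√5} × {-81/5, -64/7, -31/6, -6/5, 5/7, 3}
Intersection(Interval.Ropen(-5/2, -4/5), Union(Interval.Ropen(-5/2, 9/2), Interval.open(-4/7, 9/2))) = Interval.Ropen(-5/2, -4/5)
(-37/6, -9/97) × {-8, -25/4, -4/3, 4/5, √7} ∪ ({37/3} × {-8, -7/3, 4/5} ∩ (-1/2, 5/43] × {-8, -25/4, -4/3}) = (-37/6, -9/97) × {-8, -25/4, -4/3, 4/5, √7}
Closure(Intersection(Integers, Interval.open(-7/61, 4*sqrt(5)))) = Range(0, 9, 1)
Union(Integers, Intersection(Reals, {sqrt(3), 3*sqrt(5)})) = Union({sqrt(3), 3*sqrt(5)}, Integers)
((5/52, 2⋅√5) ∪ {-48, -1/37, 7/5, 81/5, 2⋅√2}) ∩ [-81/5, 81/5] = {-1/37, 81/5} ∪ (5/52, 2⋅√5)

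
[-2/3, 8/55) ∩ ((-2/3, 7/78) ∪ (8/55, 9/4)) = (-2/3, 7/78)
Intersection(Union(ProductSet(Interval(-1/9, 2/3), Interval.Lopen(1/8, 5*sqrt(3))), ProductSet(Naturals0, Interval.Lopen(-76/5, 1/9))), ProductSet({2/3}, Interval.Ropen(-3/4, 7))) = ProductSet({2/3}, Interval.open(1/8, 7))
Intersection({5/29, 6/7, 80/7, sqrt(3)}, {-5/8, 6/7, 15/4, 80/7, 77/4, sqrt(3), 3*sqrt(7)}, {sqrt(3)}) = {sqrt(3)}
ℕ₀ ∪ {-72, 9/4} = {-72, 9/4} ∪ ℕ₀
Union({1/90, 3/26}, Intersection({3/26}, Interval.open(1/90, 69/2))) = {1/90, 3/26}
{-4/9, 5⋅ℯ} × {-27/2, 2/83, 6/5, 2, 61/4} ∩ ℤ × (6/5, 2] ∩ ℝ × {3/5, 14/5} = ∅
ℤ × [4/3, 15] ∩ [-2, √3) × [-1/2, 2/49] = ∅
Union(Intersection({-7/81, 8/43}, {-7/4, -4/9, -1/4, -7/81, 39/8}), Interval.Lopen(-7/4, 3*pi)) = Interval.Lopen(-7/4, 3*pi)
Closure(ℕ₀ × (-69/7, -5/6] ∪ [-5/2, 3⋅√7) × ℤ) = (ℕ₀ × [-69/7, -5/6]) ∪ ([-5/2, 3⋅√7] × ℤ)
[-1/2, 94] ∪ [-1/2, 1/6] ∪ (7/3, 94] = [-1/2, 94]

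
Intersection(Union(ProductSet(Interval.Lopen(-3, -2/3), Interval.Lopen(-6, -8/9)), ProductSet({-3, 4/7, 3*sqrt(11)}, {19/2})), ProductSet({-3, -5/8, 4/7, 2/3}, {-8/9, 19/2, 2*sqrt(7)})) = ProductSet({-3, 4/7}, {19/2})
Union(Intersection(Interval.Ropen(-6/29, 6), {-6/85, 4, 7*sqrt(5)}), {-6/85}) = {-6/85, 4}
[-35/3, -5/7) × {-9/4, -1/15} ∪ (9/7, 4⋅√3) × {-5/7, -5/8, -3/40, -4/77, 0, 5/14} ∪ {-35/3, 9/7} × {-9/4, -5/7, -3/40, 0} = ({-35/3, 9/7} × {-9/4, -5/7, -3/40, 0}) ∪ ([-35/3, -5/7) × {-9/4, -1/15}) ∪ ((9/7, 4⋅√3) × {-5/7, -5/8, -3/40, -4/77, 0, 5/14})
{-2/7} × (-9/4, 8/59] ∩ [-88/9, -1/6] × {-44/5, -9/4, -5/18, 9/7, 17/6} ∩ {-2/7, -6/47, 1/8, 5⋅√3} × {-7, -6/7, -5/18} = {-2/7} × {-5/18}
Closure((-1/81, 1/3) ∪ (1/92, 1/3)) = [-1/81, 1/3]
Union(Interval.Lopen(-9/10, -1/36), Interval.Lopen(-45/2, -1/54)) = Interval.Lopen(-45/2, -1/54)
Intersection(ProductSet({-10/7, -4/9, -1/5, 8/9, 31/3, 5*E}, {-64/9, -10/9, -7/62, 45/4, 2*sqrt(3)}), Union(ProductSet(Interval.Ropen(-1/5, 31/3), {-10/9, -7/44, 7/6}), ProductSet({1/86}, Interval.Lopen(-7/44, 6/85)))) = ProductSet({-1/5, 8/9}, {-10/9})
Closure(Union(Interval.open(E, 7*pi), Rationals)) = Union(Interval(-oo, oo), Rationals)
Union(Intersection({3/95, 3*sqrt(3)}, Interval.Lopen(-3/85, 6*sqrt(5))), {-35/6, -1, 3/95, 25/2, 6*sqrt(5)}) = {-35/6, -1, 3/95, 25/2, 3*sqrt(3), 6*sqrt(5)}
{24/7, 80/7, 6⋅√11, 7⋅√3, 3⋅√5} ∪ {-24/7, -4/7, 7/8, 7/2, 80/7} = {-24/7, -4/7, 7/8, 24/7, 7/2, 80/7, 6⋅√11, 7⋅√3, 3⋅√5}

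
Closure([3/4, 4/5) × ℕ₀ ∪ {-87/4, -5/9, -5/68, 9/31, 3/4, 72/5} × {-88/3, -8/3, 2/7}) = ([3/4, 4/5] × ℕ₀) ∪ ({-87/4, -5/9, -5/68, 9/31, 3/4, 72/5} × {-88/3, -8/3, 2/7})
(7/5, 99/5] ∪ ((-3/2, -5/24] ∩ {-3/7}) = {-3/7} ∪ (7/5, 99/5]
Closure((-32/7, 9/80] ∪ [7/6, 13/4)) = [-32/7, 9/80] ∪ [7/6, 13/4]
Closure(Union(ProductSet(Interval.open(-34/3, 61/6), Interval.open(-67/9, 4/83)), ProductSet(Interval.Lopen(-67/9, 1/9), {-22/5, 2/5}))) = Union(ProductSet({-34/3, 61/6}, Interval(-67/9, 4/83)), ProductSet(Interval(-34/3, 61/6), {-67/9, 4/83}), ProductSet(Interval.open(-34/3, 61/6), Interval.open(-67/9, 4/83)), ProductSet(Interval(-67/9, 1/9), {2/5}), ProductSet(Interval.Lopen(-67/9, 1/9), {-22/5, 2/5}))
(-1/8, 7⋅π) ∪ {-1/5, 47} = {-1/5, 47} ∪ (-1/8, 7⋅π)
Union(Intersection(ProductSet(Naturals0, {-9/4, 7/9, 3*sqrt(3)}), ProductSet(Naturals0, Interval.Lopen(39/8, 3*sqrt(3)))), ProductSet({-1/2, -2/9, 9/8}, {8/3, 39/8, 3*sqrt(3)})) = Union(ProductSet({-1/2, -2/9, 9/8}, {8/3, 39/8, 3*sqrt(3)}), ProductSet(Naturals0, {3*sqrt(3)}))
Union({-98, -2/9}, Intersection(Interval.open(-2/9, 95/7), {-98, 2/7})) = {-98, -2/9, 2/7}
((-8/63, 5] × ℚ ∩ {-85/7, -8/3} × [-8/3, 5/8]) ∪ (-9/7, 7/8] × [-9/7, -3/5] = (-9/7, 7/8] × [-9/7, -3/5]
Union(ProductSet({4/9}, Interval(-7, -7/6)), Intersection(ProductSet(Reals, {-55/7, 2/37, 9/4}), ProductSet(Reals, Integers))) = ProductSet({4/9}, Interval(-7, -7/6))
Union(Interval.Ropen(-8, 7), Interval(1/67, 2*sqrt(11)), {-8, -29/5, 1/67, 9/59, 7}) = Interval(-8, 7)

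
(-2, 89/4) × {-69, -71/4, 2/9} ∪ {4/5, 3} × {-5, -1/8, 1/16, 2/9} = ({4/5, 3} × {-5, -1/8, 1/16, 2/9}) ∪ ((-2, 89/4) × {-69, -71/4, 2/9})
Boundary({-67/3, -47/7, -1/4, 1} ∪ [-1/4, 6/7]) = {-67/3, -47/7, -1/4, 6/7, 1}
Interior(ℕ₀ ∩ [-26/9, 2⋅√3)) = ∅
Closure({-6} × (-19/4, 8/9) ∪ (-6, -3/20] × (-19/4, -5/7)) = ({-6} × [-19/4, 8/9]) ∪ ({-6, -3/20} × [-19/4, -5/7]) ∪ ([-6, -3/20] × {-19/4, -5/7}) ∪ ((-6, -3/20] × (-19/4, -5/7))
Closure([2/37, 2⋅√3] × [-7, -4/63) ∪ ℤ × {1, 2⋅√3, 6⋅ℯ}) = (ℤ × {1, 2⋅√3, 6⋅ℯ}) ∪ ([2/37, 2⋅√3] × [-7, -4/63])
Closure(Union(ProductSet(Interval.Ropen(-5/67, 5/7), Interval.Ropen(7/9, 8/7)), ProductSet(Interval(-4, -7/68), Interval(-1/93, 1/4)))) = Union(ProductSet({-5/67, 5/7}, Interval(7/9, 8/7)), ProductSet(Interval(-4, -7/68), Interval(-1/93, 1/4)), ProductSet(Interval(-5/67, 5/7), {7/9, 8/7}), ProductSet(Interval.Ropen(-5/67, 5/7), Interval.Ropen(7/9, 8/7)))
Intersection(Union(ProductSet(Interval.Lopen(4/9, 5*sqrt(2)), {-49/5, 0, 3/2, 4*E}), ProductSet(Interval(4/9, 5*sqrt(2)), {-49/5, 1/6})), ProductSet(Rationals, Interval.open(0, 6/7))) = ProductSet(Intersection(Interval(4/9, 5*sqrt(2)), Rationals), {1/6})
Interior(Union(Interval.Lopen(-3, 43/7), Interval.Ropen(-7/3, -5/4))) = Interval.open(-3, 43/7)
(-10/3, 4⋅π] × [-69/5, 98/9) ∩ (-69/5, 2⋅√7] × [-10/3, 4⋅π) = (-10/3, 2⋅√7] × [-10/3, 98/9)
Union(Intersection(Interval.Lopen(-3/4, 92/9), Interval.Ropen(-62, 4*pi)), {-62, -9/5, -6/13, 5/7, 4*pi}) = Union({-62, -9/5, 4*pi}, Interval.Lopen(-3/4, 92/9))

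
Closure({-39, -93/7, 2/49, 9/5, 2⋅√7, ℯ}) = {-39, -93/7, 2/49, 9/5, 2⋅√7, ℯ}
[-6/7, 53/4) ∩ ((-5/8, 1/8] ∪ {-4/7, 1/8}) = (-5/8, 1/8]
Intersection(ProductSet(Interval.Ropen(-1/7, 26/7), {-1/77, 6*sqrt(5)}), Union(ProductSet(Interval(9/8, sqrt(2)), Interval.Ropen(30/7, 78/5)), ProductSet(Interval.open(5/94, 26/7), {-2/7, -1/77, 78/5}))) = Union(ProductSet(Interval.open(5/94, 26/7), {-1/77}), ProductSet(Interval(9/8, sqrt(2)), {6*sqrt(5)}))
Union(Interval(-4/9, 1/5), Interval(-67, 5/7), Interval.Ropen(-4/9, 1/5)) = Interval(-67, 5/7)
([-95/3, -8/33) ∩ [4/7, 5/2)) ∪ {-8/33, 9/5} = {-8/33, 9/5}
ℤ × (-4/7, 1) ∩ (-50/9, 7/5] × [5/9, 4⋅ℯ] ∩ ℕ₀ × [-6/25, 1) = {0, 1} × [5/9, 1)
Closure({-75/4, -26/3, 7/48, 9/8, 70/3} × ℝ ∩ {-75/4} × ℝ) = {-75/4} × ℝ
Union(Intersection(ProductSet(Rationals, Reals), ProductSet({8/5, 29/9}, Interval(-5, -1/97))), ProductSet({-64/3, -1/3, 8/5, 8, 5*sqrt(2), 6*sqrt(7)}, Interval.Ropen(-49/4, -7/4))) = Union(ProductSet({8/5, 29/9}, Interval(-5, -1/97)), ProductSet({-64/3, -1/3, 8/5, 8, 5*sqrt(2), 6*sqrt(7)}, Interval.Ropen(-49/4, -7/4)))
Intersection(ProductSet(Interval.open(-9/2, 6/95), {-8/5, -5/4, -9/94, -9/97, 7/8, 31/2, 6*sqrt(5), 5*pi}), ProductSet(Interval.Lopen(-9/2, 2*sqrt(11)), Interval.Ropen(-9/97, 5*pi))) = ProductSet(Interval.open(-9/2, 6/95), {-9/97, 7/8, 31/2, 6*sqrt(5)})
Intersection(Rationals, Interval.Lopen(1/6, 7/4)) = Intersection(Interval.Lopen(1/6, 7/4), Rationals)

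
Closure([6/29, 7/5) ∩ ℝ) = [6/29, 7/5]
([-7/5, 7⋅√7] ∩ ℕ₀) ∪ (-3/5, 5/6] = (-3/5, 5/6] ∪ {0, 1, …, 18}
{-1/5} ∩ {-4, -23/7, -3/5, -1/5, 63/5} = {-1/5}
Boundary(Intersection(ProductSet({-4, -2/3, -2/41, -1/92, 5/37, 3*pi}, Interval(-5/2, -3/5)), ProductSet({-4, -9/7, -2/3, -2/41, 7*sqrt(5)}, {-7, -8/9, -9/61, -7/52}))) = ProductSet({-4, -2/3, -2/41}, {-8/9})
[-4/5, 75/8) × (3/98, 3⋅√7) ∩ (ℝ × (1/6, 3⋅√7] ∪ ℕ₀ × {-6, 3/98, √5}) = [-4/5, 75/8) × (1/6, 3⋅√7)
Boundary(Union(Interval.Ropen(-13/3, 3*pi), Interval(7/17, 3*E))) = {-13/3, 3*pi}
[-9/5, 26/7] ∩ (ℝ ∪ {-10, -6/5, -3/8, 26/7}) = [-9/5, 26/7]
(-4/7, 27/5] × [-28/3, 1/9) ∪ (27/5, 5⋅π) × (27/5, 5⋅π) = ((-4/7, 27/5] × [-28/3, 1/9)) ∪ ((27/5, 5⋅π) × (27/5, 5⋅π))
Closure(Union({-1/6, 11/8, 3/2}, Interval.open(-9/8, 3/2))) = Interval(-9/8, 3/2)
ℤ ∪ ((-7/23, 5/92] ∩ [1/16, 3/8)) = ℤ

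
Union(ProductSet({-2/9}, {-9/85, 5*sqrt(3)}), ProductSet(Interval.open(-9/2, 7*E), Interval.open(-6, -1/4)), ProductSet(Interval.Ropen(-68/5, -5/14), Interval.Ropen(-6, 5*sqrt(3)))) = Union(ProductSet({-2/9}, {-9/85, 5*sqrt(3)}), ProductSet(Interval.Ropen(-68/5, -5/14), Interval.Ropen(-6, 5*sqrt(3))), ProductSet(Interval.open(-9/2, 7*E), Interval.open(-6, -1/4)))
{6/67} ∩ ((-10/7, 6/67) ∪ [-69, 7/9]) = {6/67}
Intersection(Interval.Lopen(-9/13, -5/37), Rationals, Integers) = EmptySet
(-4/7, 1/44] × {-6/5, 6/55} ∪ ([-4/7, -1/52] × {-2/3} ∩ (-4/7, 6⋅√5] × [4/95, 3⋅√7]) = (-4/7, 1/44] × {-6/5, 6/55}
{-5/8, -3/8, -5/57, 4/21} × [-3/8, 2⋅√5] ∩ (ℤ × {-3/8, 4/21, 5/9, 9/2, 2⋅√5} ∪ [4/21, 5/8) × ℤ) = {4/21} × {0, 1, …, 4}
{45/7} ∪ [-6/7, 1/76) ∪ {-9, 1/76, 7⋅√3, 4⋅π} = {-9, 45/7, 7⋅√3, 4⋅π} ∪ [-6/7, 1/76]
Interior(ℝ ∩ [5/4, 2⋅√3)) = (5/4, 2⋅√3)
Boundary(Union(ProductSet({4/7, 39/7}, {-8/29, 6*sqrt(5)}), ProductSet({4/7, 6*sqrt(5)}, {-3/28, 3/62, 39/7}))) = Union(ProductSet({4/7, 39/7}, {-8/29, 6*sqrt(5)}), ProductSet({4/7, 6*sqrt(5)}, {-3/28, 3/62, 39/7}))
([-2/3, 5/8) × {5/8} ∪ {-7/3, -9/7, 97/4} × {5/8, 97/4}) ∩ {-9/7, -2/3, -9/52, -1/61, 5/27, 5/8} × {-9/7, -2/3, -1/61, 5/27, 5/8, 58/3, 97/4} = ({-9/7} × {5/8, 97/4}) ∪ ({-2/3, -9/52, -1/61, 5/27} × {5/8})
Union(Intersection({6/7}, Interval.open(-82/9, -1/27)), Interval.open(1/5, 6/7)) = Interval.open(1/5, 6/7)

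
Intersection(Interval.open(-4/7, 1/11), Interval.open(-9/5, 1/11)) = Interval.open(-4/7, 1/11)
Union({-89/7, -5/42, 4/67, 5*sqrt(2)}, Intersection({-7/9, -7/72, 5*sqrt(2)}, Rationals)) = {-89/7, -7/9, -5/42, -7/72, 4/67, 5*sqrt(2)}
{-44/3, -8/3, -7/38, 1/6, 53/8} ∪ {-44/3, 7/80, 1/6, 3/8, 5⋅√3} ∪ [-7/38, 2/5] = {-44/3, -8/3, 53/8, 5⋅√3} ∪ [-7/38, 2/5]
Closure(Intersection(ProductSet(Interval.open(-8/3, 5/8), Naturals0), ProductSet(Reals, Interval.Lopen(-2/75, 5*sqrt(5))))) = ProductSet(Interval(-8/3, 5/8), Range(0, 12, 1))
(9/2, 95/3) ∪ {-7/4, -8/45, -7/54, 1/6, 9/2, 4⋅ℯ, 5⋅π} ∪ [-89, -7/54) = [-89, -7/54] ∪ {1/6} ∪ [9/2, 95/3)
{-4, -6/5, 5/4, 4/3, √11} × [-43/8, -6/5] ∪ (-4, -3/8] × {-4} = ((-4, -3/8] × {-4}) ∪ ({-4, -6/5, 5/4, 4/3, √11} × [-43/8, -6/5])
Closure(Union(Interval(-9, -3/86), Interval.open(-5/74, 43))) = Interval(-9, 43)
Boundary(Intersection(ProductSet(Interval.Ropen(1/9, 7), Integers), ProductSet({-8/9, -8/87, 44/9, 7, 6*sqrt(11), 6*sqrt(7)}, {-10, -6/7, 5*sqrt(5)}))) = ProductSet({44/9}, {-10})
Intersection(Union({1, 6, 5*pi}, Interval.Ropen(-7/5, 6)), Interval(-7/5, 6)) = Interval(-7/5, 6)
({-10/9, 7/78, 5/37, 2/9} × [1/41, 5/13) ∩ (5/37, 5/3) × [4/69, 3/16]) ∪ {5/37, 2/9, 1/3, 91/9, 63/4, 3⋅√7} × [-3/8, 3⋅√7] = {5/37, 2/9, 1/3, 91/9, 63/4, 3⋅√7} × [-3/8, 3⋅√7]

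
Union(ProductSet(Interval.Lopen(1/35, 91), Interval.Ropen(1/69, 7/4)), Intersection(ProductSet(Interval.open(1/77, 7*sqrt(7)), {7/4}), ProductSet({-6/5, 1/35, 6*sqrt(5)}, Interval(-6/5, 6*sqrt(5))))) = Union(ProductSet({1/35, 6*sqrt(5)}, {7/4}), ProductSet(Interval.Lopen(1/35, 91), Interval.Ropen(1/69, 7/4)))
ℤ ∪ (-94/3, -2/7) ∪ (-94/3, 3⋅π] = ℤ ∪ (-94/3, 3⋅π]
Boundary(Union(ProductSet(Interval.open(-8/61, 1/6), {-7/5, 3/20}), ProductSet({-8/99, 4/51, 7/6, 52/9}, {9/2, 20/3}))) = Union(ProductSet({-8/99, 4/51, 7/6, 52/9}, {9/2, 20/3}), ProductSet(Interval(-8/61, 1/6), {-7/5, 3/20}))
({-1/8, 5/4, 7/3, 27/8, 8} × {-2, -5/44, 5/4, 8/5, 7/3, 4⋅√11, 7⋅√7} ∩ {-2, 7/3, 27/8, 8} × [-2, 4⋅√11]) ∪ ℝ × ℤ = (ℝ × ℤ) ∪ ({7/3, 27/8, 8} × {-2, -5/44, 5/4, 8/5, 7/3, 4⋅√11})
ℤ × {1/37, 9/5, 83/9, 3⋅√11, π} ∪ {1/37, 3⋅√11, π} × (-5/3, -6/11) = (ℤ × {1/37, 9/5, 83/9, 3⋅√11, π}) ∪ ({1/37, 3⋅√11, π} × (-5/3, -6/11))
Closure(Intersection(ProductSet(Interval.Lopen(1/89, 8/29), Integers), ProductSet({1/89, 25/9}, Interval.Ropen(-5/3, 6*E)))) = EmptySet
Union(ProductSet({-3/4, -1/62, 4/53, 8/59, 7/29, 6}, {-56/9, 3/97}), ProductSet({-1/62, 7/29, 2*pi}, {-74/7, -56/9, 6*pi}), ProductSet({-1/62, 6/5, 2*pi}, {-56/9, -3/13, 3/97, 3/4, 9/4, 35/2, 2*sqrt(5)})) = Union(ProductSet({-1/62, 7/29, 2*pi}, {-74/7, -56/9, 6*pi}), ProductSet({-1/62, 6/5, 2*pi}, {-56/9, -3/13, 3/97, 3/4, 9/4, 35/2, 2*sqrt(5)}), ProductSet({-3/4, -1/62, 4/53, 8/59, 7/29, 6}, {-56/9, 3/97}))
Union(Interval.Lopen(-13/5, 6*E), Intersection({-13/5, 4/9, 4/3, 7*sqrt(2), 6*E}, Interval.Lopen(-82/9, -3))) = Interval.Lopen(-13/5, 6*E)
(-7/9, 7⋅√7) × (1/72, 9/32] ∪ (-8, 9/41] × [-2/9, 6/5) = ((-8, 9/41] × [-2/9, 6/5)) ∪ ((-7/9, 7⋅√7) × (1/72, 9/32])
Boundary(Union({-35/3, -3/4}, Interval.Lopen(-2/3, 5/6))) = {-35/3, -3/4, -2/3, 5/6}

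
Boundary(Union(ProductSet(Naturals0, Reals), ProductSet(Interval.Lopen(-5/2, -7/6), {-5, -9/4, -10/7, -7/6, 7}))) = Union(ProductSet(Interval(-5/2, -7/6), {-5, -9/4, -10/7, -7/6, 7}), ProductSet(Naturals0, Reals))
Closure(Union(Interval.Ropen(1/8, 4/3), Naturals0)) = Union(Complement(Naturals0, Interval.open(1/8, 4/3)), Interval(1/8, 4/3), Naturals0)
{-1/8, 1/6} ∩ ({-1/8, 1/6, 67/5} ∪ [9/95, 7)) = {-1/8, 1/6}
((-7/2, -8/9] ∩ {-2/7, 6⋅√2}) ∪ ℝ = ℝ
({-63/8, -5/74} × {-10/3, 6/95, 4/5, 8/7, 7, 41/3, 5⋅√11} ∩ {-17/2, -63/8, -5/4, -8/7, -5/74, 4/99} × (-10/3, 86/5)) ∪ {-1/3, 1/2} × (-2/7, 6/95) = ({-1/3, 1/2} × (-2/7, 6/95)) ∪ ({-63/8, -5/74} × {6/95, 4/5, 8/7, 7, 41/3, 5⋅√11})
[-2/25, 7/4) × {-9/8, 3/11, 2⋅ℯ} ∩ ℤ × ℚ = {0, 1} × {-9/8, 3/11}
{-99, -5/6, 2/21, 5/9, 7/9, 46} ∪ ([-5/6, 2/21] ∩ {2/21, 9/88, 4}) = {-99, -5/6, 2/21, 5/9, 7/9, 46}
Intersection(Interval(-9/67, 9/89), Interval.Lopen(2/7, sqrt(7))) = EmptySet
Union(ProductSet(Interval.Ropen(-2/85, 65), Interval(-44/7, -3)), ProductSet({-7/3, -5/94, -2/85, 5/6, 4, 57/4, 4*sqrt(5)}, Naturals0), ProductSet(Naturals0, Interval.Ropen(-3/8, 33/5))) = Union(ProductSet({-7/3, -5/94, -2/85, 5/6, 4, 57/4, 4*sqrt(5)}, Naturals0), ProductSet(Interval.Ropen(-2/85, 65), Interval(-44/7, -3)), ProductSet(Naturals0, Interval.Ropen(-3/8, 33/5)))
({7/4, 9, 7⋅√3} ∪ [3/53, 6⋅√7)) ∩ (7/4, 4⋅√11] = (7/4, 4⋅√11]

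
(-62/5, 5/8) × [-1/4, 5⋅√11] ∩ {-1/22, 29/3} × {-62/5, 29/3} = {-1/22} × {29/3}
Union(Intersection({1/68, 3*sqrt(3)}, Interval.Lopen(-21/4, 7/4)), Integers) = Union({1/68}, Integers)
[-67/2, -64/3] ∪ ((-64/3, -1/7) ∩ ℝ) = [-67/2, -1/7)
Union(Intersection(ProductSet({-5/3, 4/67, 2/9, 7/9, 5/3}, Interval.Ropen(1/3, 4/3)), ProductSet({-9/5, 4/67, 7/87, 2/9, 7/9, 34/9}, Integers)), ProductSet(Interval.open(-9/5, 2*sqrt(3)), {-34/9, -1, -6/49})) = Union(ProductSet({4/67, 2/9, 7/9}, Range(1, 2, 1)), ProductSet(Interval.open(-9/5, 2*sqrt(3)), {-34/9, -1, -6/49}))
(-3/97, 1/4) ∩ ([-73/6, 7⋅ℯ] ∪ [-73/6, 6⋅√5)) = (-3/97, 1/4)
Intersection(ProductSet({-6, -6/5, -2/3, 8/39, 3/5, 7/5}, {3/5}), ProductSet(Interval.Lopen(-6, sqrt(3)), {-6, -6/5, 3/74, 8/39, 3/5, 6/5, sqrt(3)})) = ProductSet({-6/5, -2/3, 8/39, 3/5, 7/5}, {3/5})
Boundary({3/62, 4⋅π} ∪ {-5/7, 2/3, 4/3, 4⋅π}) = {-5/7, 3/62, 2/3, 4/3, 4⋅π}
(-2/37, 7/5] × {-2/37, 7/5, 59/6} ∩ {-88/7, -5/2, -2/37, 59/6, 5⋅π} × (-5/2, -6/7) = ∅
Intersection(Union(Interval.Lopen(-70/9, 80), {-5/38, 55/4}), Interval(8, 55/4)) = Interval(8, 55/4)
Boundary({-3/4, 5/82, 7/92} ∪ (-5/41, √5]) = {-3/4, -5/41, √5}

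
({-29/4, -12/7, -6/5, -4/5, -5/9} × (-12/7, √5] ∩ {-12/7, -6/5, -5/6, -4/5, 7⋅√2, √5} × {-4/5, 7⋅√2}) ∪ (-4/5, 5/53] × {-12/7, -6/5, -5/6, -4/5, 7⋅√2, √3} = ({-12/7, -6/5, -4/5} × {-4/5}) ∪ ((-4/5, 5/53] × {-12/7, -6/5, -5/6, -4/5, 7⋅√2, √3})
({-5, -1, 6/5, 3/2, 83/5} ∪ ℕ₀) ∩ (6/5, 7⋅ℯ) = {3/2, 83/5} ∪ {2, 3, …, 19}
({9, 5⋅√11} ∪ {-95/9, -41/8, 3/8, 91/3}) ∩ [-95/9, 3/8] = {-95/9, -41/8, 3/8}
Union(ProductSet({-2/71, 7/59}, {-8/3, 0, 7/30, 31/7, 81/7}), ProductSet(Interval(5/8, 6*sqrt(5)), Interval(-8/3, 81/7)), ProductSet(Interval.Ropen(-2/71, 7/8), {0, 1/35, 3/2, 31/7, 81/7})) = Union(ProductSet({-2/71, 7/59}, {-8/3, 0, 7/30, 31/7, 81/7}), ProductSet(Interval.Ropen(-2/71, 7/8), {0, 1/35, 3/2, 31/7, 81/7}), ProductSet(Interval(5/8, 6*sqrt(5)), Interval(-8/3, 81/7)))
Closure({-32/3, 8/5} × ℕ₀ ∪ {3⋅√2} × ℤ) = ({-32/3, 8/5} × ℕ₀) ∪ ({3⋅√2} × ℤ)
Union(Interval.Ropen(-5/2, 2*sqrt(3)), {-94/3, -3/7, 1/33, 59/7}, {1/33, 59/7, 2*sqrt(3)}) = Union({-94/3, 59/7}, Interval(-5/2, 2*sqrt(3)))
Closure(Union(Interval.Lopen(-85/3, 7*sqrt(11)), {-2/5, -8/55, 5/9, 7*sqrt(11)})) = Interval(-85/3, 7*sqrt(11))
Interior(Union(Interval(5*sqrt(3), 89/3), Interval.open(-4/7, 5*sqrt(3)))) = Interval.open(-4/7, 89/3)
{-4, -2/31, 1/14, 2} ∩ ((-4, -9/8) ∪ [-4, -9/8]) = {-4}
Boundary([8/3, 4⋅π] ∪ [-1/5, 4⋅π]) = {-1/5, 4⋅π}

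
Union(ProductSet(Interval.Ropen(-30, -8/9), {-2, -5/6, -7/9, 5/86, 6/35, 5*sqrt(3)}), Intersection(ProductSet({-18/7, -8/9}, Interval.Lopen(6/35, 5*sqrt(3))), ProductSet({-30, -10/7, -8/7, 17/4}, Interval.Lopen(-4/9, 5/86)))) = ProductSet(Interval.Ropen(-30, -8/9), {-2, -5/6, -7/9, 5/86, 6/35, 5*sqrt(3)})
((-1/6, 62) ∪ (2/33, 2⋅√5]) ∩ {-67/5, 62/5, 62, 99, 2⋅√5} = {62/5, 2⋅√5}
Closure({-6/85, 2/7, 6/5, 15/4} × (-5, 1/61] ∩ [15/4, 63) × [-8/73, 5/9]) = {15/4} × [-8/73, 1/61]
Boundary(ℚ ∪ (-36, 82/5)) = (-∞, -36] ∪ [82/5, ∞)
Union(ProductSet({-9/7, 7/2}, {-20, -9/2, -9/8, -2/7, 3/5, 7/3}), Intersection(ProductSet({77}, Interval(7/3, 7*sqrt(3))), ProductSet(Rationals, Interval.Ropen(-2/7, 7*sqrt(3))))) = Union(ProductSet({77}, Interval.Ropen(7/3, 7*sqrt(3))), ProductSet({-9/7, 7/2}, {-20, -9/2, -9/8, -2/7, 3/5, 7/3}))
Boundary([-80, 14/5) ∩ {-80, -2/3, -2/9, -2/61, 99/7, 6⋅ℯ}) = {-80, -2/3, -2/9, -2/61}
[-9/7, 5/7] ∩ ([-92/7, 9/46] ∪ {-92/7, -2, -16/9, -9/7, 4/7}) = [-9/7, 9/46] ∪ {4/7}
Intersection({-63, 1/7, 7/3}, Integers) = {-63}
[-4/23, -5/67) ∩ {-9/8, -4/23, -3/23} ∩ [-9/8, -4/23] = {-4/23}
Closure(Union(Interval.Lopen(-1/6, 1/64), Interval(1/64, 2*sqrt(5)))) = Interval(-1/6, 2*sqrt(5))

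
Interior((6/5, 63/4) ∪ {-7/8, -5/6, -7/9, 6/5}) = (6/5, 63/4)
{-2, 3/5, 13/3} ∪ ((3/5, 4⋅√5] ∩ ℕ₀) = {-2, 3/5, 13/3} ∪ {1, 2, …, 8}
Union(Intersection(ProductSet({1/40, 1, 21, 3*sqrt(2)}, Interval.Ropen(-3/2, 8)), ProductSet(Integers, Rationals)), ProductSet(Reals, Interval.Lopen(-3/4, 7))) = Union(ProductSet({1, 21}, Intersection(Interval.Ropen(-3/2, 8), Rationals)), ProductSet(Reals, Interval.Lopen(-3/4, 7)))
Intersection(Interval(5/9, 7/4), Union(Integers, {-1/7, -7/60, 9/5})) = Range(1, 2, 1)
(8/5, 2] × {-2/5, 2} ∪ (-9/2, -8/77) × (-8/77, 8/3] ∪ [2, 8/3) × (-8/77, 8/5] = ((8/5, 2] × {-2/5, 2}) ∪ ((-9/2, -8/77) × (-8/77, 8/3]) ∪ ([2, 8/3) × (-8/77, 8/5])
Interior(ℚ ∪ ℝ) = ℝ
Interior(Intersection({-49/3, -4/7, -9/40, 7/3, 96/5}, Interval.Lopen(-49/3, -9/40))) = EmptySet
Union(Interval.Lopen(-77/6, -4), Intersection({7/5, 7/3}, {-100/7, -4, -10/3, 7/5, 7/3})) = Union({7/5, 7/3}, Interval.Lopen(-77/6, -4))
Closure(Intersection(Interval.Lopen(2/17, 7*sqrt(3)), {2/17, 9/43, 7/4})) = {9/43, 7/4}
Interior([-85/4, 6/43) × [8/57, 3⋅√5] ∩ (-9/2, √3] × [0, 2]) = (-9/2, 6/43) × (8/57, 2)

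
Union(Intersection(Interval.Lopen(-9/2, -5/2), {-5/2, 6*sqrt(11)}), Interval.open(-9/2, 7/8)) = Interval.open(-9/2, 7/8)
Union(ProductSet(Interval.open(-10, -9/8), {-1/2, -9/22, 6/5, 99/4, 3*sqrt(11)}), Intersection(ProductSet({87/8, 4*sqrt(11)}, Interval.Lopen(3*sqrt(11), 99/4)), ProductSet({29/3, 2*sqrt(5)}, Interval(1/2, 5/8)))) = ProductSet(Interval.open(-10, -9/8), {-1/2, -9/22, 6/5, 99/4, 3*sqrt(11)})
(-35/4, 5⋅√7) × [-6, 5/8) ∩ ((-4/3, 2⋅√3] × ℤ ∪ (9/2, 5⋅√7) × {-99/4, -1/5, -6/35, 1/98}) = ((-4/3, 2⋅√3] × {-6, -5, …, 0}) ∪ ((9/2, 5⋅√7) × {-1/5, -6/35, 1/98})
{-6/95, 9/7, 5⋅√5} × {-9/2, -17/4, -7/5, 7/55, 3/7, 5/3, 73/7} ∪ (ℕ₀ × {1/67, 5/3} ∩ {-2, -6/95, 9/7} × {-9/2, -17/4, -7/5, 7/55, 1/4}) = {-6/95, 9/7, 5⋅√5} × {-9/2, -17/4, -7/5, 7/55, 3/7, 5/3, 73/7}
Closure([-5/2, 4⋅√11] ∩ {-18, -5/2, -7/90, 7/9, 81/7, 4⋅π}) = {-5/2, -7/90, 7/9, 81/7, 4⋅π}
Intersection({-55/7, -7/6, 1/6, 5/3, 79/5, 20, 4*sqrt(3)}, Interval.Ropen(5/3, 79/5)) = {5/3, 4*sqrt(3)}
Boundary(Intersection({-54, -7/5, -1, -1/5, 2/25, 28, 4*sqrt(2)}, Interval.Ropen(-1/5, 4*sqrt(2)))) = {-1/5, 2/25}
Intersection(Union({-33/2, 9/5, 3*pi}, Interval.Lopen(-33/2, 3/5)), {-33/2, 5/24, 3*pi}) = {-33/2, 5/24, 3*pi}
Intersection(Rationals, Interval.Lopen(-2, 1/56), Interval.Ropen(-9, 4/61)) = Intersection(Interval.Lopen(-2, 1/56), Rationals)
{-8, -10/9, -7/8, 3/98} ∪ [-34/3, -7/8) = [-34/3, -7/8] ∪ {3/98}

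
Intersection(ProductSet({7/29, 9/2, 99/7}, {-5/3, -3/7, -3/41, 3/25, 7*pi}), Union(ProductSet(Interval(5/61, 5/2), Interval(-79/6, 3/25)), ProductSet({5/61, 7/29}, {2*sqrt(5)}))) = ProductSet({7/29}, {-5/3, -3/7, -3/41, 3/25})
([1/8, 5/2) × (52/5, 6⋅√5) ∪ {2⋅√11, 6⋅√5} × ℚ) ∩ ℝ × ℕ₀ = ([1/8, 5/2) × {11, 12, 13}) ∪ ({2⋅√11, 6⋅√5} × ℕ₀)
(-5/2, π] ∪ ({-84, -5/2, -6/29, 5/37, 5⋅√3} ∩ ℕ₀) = (-5/2, π]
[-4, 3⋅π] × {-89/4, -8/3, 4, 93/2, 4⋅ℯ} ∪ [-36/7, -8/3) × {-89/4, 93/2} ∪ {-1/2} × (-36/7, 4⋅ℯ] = ([-36/7, -8/3) × {-89/4, 93/2}) ∪ ({-1/2} × (-36/7, 4⋅ℯ]) ∪ ([-4, 3⋅π] × {-89/4, -8/3, 4, 93/2, 4⋅ℯ})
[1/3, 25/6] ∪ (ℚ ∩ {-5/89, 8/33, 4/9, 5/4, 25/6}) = {-5/89, 8/33} ∪ [1/3, 25/6]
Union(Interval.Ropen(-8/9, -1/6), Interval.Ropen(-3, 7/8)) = Interval.Ropen(-3, 7/8)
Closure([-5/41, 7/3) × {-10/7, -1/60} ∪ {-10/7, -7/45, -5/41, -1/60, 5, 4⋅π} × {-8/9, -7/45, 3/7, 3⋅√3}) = ([-5/41, 7/3] × {-10/7, -1/60}) ∪ ({-10/7, -7/45, -5/41, -1/60, 5, 4⋅π} × {-8/9, -7/45, 3/7, 3⋅√3})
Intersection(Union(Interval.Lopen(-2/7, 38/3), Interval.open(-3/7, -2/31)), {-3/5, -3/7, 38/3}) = {38/3}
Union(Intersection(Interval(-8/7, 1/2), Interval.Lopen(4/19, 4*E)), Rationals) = Union(Interval(4/19, 1/2), Rationals)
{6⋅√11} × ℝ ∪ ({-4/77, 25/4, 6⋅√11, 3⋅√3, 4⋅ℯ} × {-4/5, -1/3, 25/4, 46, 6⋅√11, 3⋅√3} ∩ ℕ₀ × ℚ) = {6⋅√11} × ℝ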